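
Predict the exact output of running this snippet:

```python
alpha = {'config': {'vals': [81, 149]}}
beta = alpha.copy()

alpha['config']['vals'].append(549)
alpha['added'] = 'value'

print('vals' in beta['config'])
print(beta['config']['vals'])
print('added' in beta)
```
True
[81, 149, 549]
False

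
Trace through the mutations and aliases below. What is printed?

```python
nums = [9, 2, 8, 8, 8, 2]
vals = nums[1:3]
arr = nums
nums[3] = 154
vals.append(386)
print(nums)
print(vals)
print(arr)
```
[9, 2, 8, 154, 8, 2]
[2, 8, 386]
[9, 2, 8, 154, 8, 2]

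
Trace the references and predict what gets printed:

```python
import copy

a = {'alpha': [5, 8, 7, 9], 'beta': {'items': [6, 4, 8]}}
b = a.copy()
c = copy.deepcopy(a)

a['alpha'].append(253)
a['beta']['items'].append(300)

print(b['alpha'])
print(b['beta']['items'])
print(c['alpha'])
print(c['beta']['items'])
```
[5, 8, 7, 9, 253]
[6, 4, 8, 300]
[5, 8, 7, 9]
[6, 4, 8]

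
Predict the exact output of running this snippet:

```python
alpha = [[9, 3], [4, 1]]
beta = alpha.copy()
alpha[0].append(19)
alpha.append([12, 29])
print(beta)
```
[[9, 3, 19], [4, 1]]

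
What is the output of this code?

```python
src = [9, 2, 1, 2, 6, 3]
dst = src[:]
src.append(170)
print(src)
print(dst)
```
[9, 2, 1, 2, 6, 3, 170]
[9, 2, 1, 2, 6, 3]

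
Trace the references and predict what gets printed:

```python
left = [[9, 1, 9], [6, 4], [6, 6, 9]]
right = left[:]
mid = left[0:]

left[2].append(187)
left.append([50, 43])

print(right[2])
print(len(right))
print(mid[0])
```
[6, 6, 9, 187]
3
[9, 1, 9]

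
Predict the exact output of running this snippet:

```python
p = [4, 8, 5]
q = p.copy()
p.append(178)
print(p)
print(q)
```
[4, 8, 5, 178]
[4, 8, 5]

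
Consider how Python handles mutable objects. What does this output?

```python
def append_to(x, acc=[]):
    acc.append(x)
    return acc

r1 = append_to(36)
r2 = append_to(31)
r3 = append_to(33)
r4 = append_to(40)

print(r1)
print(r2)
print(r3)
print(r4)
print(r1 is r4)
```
[36, 31, 33, 40]
[36, 31, 33, 40]
[36, 31, 33, 40]
[36, 31, 33, 40]
True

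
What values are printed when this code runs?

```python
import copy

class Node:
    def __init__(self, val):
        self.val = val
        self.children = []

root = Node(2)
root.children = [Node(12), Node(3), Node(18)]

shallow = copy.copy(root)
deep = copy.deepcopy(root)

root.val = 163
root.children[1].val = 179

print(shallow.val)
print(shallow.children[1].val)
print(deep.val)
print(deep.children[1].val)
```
2
179
2
3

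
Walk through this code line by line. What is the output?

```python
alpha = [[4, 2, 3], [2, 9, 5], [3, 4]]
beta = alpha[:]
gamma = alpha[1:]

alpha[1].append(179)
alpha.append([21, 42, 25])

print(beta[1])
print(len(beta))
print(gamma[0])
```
[2, 9, 5, 179]
3
[2, 9, 5, 179]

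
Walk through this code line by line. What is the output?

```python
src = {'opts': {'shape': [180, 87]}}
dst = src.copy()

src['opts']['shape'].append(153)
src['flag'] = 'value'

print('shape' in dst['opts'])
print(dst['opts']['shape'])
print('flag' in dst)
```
True
[180, 87, 153]
False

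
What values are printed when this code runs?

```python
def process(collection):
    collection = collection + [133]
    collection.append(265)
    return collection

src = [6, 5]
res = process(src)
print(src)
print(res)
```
[6, 5]
[6, 5, 133, 265]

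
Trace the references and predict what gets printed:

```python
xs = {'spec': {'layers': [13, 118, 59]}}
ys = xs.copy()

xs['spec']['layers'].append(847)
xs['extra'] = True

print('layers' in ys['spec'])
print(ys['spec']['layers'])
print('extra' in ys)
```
True
[13, 118, 59, 847]
False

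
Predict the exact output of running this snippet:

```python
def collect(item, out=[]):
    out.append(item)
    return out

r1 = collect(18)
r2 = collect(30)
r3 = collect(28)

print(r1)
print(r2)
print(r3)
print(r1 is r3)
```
[18, 30, 28]
[18, 30, 28]
[18, 30, 28]
True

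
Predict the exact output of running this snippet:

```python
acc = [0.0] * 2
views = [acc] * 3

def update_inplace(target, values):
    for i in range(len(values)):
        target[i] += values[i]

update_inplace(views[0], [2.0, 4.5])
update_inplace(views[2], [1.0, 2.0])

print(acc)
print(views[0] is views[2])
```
[3.0, 6.5]
True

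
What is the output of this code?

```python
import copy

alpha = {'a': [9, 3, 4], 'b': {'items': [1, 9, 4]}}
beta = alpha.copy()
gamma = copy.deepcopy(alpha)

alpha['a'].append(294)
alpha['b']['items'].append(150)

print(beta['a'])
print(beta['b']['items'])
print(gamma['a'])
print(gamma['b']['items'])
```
[9, 3, 4, 294]
[1, 9, 4, 150]
[9, 3, 4]
[1, 9, 4]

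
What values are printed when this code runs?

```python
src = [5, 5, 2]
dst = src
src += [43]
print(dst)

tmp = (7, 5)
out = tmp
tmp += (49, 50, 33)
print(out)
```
[5, 5, 2, 43]
(7, 5)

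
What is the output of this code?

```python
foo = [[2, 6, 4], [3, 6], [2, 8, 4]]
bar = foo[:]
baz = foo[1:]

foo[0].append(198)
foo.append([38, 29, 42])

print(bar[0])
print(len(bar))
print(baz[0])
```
[2, 6, 4, 198]
3
[3, 6]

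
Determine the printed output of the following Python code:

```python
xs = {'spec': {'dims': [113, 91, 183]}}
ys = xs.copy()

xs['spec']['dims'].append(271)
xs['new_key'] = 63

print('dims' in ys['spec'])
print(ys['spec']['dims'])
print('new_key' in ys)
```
True
[113, 91, 183, 271]
False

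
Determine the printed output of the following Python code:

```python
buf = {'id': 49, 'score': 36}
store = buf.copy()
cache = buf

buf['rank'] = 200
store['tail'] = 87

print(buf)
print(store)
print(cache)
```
{'id': 49, 'score': 36, 'rank': 200}
{'id': 49, 'score': 36, 'tail': 87}
{'id': 49, 'score': 36, 'rank': 200}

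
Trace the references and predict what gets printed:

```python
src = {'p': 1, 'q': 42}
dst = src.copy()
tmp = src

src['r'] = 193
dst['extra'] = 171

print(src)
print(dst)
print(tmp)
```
{'p': 1, 'q': 42, 'r': 193}
{'p': 1, 'q': 42, 'extra': 171}
{'p': 1, 'q': 42, 'r': 193}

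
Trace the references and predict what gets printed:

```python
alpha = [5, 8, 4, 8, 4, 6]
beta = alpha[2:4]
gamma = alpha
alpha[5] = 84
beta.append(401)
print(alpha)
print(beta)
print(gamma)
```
[5, 8, 4, 8, 4, 84]
[4, 8, 401]
[5, 8, 4, 8, 4, 84]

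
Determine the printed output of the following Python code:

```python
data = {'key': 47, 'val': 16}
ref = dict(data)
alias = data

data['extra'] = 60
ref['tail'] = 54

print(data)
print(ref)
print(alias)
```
{'key': 47, 'val': 16, 'extra': 60}
{'key': 47, 'val': 16, 'tail': 54}
{'key': 47, 'val': 16, 'extra': 60}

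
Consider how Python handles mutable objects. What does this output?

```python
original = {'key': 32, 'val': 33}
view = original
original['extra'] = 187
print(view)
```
{'key': 32, 'val': 33, 'extra': 187}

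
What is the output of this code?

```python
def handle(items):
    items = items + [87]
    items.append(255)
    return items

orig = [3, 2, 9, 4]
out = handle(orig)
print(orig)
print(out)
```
[3, 2, 9, 4]
[3, 2, 9, 4, 87, 255]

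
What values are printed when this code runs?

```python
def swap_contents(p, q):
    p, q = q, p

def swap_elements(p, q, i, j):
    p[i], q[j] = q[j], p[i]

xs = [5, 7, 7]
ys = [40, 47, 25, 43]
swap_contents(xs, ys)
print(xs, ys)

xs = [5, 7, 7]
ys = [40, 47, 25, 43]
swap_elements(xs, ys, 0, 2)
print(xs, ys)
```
[5, 7, 7] [40, 47, 25, 43]
[25, 7, 7] [40, 47, 5, 43]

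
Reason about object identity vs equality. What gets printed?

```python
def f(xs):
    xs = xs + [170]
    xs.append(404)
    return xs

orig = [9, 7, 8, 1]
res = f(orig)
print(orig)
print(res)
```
[9, 7, 8, 1]
[9, 7, 8, 1, 170, 404]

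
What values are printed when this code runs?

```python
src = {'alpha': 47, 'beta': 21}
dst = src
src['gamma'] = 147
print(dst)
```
{'alpha': 47, 'beta': 21, 'gamma': 147}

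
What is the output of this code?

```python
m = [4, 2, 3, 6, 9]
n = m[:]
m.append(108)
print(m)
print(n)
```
[4, 2, 3, 6, 9, 108]
[4, 2, 3, 6, 9]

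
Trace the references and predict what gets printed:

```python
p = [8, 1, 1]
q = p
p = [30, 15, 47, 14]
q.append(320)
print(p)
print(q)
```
[30, 15, 47, 14]
[8, 1, 1, 320]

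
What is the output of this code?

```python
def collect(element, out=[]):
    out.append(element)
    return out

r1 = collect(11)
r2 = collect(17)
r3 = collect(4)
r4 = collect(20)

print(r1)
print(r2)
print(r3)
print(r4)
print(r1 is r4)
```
[11, 17, 4, 20]
[11, 17, 4, 20]
[11, 17, 4, 20]
[11, 17, 4, 20]
True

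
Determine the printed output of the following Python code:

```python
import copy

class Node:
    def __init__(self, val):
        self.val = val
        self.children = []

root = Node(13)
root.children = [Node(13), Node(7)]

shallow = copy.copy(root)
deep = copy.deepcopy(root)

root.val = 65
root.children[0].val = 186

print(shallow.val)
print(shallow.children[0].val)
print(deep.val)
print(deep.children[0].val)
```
13
186
13
13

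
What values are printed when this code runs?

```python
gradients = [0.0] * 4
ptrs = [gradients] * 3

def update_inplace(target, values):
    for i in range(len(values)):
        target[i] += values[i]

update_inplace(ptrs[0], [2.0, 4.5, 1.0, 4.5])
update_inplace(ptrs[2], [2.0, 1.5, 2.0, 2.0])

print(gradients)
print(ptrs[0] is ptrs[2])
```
[4.0, 6.0, 3.0, 6.5]
True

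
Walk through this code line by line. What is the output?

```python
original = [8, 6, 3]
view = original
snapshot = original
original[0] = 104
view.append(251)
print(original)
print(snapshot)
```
[104, 6, 3, 251]
[104, 6, 3, 251]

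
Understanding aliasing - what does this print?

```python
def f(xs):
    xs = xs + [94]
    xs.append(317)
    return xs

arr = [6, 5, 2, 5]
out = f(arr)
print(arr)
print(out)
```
[6, 5, 2, 5]
[6, 5, 2, 5, 94, 317]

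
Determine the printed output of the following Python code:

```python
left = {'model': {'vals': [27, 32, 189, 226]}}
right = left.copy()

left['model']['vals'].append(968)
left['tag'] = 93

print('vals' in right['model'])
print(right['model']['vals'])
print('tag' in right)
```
True
[27, 32, 189, 226, 968]
False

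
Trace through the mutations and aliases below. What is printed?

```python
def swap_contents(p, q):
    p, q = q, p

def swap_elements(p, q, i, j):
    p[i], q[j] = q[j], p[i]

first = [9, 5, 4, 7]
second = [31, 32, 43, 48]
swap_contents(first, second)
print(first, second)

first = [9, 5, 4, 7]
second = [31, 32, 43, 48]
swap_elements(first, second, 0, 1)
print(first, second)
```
[9, 5, 4, 7] [31, 32, 43, 48]
[32, 5, 4, 7] [31, 9, 43, 48]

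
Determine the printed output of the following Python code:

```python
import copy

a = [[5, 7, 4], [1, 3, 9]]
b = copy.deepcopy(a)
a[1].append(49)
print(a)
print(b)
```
[[5, 7, 4], [1, 3, 9, 49]]
[[5, 7, 4], [1, 3, 9]]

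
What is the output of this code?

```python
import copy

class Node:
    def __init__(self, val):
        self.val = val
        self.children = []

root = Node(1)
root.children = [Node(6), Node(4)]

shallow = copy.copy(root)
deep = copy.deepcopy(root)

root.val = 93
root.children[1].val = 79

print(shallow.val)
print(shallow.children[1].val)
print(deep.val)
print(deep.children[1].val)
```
1
79
1
4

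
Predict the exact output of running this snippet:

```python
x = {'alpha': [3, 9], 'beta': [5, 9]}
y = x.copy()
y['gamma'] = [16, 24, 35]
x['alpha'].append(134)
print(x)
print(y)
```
{'alpha': [3, 9, 134], 'beta': [5, 9]}
{'alpha': [3, 9, 134], 'beta': [5, 9], 'gamma': [16, 24, 35]}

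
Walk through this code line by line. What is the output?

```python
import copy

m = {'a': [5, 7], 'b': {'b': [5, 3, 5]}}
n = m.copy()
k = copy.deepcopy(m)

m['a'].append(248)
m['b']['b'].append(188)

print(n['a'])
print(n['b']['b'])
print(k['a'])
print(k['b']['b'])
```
[5, 7, 248]
[5, 3, 5, 188]
[5, 7]
[5, 3, 5]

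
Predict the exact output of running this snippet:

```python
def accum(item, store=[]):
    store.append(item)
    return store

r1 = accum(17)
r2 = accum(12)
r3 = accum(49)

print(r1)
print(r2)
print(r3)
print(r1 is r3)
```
[17, 12, 49]
[17, 12, 49]
[17, 12, 49]
True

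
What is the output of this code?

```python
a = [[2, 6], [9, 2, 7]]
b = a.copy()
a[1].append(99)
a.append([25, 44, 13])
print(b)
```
[[2, 6], [9, 2, 7, 99]]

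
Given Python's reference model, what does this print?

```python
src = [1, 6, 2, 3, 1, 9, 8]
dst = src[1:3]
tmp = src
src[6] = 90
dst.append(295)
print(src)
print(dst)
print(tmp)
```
[1, 6, 2, 3, 1, 9, 90]
[6, 2, 295]
[1, 6, 2, 3, 1, 9, 90]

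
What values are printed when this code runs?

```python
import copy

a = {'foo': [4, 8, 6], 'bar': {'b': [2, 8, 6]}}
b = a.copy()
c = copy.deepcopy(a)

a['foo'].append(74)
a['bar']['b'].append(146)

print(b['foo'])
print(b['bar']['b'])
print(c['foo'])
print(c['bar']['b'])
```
[4, 8, 6, 74]
[2, 8, 6, 146]
[4, 8, 6]
[2, 8, 6]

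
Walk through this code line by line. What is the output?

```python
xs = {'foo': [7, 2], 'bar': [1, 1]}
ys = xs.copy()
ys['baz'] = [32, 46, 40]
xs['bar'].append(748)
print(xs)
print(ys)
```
{'foo': [7, 2], 'bar': [1, 1, 748]}
{'foo': [7, 2], 'bar': [1, 1, 748], 'baz': [32, 46, 40]}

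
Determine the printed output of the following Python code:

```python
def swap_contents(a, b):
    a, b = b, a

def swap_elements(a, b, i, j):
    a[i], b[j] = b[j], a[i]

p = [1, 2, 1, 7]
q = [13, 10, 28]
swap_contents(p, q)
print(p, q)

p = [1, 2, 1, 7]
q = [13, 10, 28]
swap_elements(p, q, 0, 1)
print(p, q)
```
[1, 2, 1, 7] [13, 10, 28]
[10, 2, 1, 7] [13, 1, 28]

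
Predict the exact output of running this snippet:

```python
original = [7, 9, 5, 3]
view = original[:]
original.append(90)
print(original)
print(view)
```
[7, 9, 5, 3, 90]
[7, 9, 5, 3]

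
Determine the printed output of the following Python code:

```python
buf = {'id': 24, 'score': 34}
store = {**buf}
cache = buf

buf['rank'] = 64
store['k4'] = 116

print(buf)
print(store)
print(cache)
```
{'id': 24, 'score': 34, 'rank': 64}
{'id': 24, 'score': 34, 'k4': 116}
{'id': 24, 'score': 34, 'rank': 64}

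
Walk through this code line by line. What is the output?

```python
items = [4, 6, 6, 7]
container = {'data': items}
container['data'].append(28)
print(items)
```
[4, 6, 6, 7, 28]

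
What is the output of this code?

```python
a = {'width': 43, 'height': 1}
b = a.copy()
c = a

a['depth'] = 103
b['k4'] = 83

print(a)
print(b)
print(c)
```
{'width': 43, 'height': 1, 'depth': 103}
{'width': 43, 'height': 1, 'k4': 83}
{'width': 43, 'height': 1, 'depth': 103}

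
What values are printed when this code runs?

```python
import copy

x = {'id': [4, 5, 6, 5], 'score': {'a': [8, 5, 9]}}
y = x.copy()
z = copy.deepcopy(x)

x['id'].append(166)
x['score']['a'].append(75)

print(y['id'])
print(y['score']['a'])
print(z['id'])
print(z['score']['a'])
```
[4, 5, 6, 5, 166]
[8, 5, 9, 75]
[4, 5, 6, 5]
[8, 5, 9]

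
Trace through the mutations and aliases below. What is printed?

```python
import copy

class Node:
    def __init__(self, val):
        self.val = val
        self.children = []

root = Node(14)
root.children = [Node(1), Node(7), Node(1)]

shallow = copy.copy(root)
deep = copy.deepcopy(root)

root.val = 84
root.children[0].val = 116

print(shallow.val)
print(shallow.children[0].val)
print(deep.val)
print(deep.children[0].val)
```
14
116
14
1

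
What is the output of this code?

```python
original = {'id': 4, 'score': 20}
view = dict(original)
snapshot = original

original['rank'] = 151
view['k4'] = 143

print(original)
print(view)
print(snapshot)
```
{'id': 4, 'score': 20, 'rank': 151}
{'id': 4, 'score': 20, 'k4': 143}
{'id': 4, 'score': 20, 'rank': 151}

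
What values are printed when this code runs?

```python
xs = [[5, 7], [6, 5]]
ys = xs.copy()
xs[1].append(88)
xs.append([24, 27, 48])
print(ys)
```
[[5, 7], [6, 5, 88]]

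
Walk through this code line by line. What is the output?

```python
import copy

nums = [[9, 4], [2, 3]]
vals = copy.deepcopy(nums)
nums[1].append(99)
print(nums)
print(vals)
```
[[9, 4], [2, 3, 99]]
[[9, 4], [2, 3]]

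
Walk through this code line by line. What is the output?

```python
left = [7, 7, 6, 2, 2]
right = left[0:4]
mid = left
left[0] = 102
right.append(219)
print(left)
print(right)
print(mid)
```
[102, 7, 6, 2, 2]
[7, 7, 6, 2, 219]
[102, 7, 6, 2, 2]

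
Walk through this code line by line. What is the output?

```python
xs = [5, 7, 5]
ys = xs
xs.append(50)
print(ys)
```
[5, 7, 5, 50]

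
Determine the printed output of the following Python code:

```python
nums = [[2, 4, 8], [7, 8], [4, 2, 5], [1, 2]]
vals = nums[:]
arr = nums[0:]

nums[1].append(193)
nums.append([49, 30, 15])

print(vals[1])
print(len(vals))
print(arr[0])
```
[7, 8, 193]
4
[2, 4, 8]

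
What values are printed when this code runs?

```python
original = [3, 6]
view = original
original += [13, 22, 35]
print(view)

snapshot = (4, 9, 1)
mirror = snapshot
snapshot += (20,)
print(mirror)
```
[3, 6, 13, 22, 35]
(4, 9, 1)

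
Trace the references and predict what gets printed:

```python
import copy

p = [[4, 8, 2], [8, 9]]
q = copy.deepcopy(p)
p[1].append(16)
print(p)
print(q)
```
[[4, 8, 2], [8, 9, 16]]
[[4, 8, 2], [8, 9]]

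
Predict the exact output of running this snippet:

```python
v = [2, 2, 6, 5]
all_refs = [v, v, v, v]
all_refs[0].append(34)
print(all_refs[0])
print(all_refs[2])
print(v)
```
[2, 2, 6, 5, 34]
[2, 2, 6, 5, 34]
[2, 2, 6, 5, 34]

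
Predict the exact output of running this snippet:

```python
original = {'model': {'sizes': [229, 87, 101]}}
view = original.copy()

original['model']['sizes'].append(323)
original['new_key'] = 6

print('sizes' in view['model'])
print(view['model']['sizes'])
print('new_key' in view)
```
True
[229, 87, 101, 323]
False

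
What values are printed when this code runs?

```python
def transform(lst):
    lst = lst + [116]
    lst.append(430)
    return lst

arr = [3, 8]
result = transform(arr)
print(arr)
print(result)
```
[3, 8]
[3, 8, 116, 430]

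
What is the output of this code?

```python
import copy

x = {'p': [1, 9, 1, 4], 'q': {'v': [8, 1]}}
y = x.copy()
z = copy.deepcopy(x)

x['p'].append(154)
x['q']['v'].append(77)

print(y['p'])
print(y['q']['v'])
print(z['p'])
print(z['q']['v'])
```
[1, 9, 1, 4, 154]
[8, 1, 77]
[1, 9, 1, 4]
[8, 1]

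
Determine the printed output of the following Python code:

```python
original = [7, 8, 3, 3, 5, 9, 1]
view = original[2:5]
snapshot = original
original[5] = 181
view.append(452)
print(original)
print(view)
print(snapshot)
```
[7, 8, 3, 3, 5, 181, 1]
[3, 3, 5, 452]
[7, 8, 3, 3, 5, 181, 1]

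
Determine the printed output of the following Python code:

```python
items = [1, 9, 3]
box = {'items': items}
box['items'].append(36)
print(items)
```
[1, 9, 3, 36]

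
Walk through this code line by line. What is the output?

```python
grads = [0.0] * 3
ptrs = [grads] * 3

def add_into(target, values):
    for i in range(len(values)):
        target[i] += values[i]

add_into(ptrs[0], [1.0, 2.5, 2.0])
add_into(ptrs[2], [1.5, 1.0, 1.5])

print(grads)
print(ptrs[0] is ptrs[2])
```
[2.5, 3.5, 3.5]
True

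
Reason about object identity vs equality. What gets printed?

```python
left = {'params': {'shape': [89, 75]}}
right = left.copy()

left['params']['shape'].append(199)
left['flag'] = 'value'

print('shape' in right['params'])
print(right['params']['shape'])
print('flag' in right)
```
True
[89, 75, 199]
False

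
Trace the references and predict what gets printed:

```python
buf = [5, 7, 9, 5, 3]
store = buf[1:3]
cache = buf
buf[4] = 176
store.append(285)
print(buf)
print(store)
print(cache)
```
[5, 7, 9, 5, 176]
[7, 9, 285]
[5, 7, 9, 5, 176]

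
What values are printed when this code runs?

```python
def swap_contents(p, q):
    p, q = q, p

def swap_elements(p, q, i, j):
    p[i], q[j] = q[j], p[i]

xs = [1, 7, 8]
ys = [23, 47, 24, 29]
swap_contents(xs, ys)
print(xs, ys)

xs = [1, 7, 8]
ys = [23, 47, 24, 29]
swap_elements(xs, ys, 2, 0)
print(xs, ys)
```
[1, 7, 8] [23, 47, 24, 29]
[1, 7, 23] [8, 47, 24, 29]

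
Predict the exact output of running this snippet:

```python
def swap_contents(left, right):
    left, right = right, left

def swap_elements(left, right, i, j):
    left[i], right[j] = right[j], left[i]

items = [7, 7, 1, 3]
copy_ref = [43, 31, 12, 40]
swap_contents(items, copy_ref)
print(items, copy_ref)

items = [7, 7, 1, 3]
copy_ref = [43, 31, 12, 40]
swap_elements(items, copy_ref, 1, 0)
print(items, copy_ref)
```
[7, 7, 1, 3] [43, 31, 12, 40]
[7, 43, 1, 3] [7, 31, 12, 40]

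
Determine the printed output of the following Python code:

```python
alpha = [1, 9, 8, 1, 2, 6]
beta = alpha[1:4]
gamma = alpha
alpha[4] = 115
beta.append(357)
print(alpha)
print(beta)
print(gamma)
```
[1, 9, 8, 1, 115, 6]
[9, 8, 1, 357]
[1, 9, 8, 1, 115, 6]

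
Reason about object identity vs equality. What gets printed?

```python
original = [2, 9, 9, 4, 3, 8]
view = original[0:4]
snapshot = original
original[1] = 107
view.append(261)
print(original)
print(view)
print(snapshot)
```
[2, 107, 9, 4, 3, 8]
[2, 9, 9, 4, 261]
[2, 107, 9, 4, 3, 8]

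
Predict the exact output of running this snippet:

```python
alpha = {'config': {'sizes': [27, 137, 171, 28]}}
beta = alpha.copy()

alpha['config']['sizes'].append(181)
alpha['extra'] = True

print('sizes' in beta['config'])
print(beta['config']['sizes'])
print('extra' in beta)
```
True
[27, 137, 171, 28, 181]
False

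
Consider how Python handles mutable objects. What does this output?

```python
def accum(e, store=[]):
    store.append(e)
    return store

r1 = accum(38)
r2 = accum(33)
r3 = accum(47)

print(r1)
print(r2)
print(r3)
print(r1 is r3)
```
[38, 33, 47]
[38, 33, 47]
[38, 33, 47]
True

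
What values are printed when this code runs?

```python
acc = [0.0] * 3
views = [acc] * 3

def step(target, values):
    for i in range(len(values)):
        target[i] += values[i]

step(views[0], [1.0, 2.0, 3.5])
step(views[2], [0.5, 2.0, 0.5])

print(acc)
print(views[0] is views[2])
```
[1.5, 4.0, 4.0]
True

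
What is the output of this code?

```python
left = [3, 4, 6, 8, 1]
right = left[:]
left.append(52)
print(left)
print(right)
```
[3, 4, 6, 8, 1, 52]
[3, 4, 6, 8, 1]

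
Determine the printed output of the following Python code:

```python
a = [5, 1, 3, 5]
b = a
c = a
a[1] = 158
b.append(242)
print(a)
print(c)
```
[5, 158, 3, 5, 242]
[5, 158, 3, 5, 242]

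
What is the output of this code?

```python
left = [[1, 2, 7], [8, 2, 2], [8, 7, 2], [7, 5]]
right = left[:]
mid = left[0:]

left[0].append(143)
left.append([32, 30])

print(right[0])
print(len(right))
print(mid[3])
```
[1, 2, 7, 143]
4
[7, 5]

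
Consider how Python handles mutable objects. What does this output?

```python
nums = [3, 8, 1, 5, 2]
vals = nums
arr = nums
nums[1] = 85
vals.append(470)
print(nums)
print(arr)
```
[3, 85, 1, 5, 2, 470]
[3, 85, 1, 5, 2, 470]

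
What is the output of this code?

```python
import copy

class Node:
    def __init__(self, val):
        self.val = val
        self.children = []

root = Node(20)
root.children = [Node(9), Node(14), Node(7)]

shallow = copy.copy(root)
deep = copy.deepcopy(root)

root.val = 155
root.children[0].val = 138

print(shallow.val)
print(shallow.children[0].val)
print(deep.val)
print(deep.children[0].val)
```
20
138
20
9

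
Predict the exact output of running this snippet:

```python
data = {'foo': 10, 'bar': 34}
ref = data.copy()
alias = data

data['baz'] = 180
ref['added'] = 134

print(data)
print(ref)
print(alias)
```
{'foo': 10, 'bar': 34, 'baz': 180}
{'foo': 10, 'bar': 34, 'added': 134}
{'foo': 10, 'bar': 34, 'baz': 180}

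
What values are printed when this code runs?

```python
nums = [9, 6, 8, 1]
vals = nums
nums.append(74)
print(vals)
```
[9, 6, 8, 1, 74]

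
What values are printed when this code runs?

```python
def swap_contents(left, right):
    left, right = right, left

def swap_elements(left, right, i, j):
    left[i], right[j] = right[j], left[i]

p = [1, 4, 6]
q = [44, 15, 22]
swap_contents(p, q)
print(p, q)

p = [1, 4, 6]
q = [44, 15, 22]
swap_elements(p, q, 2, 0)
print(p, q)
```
[1, 4, 6] [44, 15, 22]
[1, 4, 44] [6, 15, 22]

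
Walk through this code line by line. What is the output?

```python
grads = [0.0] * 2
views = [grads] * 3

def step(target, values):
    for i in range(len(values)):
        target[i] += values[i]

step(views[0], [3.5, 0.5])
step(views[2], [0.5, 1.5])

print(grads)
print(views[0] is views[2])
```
[4.0, 2.0]
True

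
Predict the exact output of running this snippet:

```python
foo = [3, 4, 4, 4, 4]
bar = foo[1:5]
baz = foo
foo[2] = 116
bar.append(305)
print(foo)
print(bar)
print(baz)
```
[3, 4, 116, 4, 4]
[4, 4, 4, 4, 305]
[3, 4, 116, 4, 4]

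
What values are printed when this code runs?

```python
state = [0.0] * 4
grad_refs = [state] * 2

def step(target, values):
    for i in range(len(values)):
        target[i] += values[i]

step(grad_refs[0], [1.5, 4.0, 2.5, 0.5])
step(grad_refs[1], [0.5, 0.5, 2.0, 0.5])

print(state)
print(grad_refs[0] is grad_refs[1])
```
[2.0, 4.5, 4.5, 1.0]
True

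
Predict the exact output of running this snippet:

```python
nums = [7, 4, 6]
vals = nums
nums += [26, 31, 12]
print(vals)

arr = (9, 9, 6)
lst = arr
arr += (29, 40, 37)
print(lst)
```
[7, 4, 6, 26, 31, 12]
(9, 9, 6)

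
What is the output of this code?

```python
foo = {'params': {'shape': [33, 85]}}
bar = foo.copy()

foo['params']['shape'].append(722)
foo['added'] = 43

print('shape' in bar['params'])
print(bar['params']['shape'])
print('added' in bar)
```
True
[33, 85, 722]
False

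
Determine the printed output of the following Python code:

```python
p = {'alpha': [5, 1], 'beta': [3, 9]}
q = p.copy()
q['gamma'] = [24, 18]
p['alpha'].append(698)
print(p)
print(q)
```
{'alpha': [5, 1, 698], 'beta': [3, 9]}
{'alpha': [5, 1, 698], 'beta': [3, 9], 'gamma': [24, 18]}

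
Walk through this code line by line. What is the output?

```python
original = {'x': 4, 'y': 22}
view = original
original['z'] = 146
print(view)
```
{'x': 4, 'y': 22, 'z': 146}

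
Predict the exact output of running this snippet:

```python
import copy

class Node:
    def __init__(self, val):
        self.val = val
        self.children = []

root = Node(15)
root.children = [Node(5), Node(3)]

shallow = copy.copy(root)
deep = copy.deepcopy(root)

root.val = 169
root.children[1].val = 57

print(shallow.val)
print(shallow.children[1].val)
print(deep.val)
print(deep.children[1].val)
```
15
57
15
3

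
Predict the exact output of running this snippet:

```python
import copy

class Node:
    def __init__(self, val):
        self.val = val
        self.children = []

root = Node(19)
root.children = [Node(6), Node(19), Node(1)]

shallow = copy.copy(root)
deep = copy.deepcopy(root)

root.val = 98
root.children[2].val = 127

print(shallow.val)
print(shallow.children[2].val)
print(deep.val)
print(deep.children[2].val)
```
19
127
19
1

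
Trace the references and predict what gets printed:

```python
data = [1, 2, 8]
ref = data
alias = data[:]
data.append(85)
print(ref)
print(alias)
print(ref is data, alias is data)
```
[1, 2, 8, 85]
[1, 2, 8]
True False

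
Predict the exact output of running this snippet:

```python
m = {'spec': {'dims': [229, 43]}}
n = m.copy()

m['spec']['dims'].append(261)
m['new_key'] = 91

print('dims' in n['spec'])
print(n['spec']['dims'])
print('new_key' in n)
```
True
[229, 43, 261]
False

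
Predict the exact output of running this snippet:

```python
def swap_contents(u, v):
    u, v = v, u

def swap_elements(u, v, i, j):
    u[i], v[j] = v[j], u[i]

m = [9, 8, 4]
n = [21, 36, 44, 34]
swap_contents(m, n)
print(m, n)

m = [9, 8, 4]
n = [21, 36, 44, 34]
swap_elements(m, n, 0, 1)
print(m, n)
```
[9, 8, 4] [21, 36, 44, 34]
[36, 8, 4] [21, 9, 44, 34]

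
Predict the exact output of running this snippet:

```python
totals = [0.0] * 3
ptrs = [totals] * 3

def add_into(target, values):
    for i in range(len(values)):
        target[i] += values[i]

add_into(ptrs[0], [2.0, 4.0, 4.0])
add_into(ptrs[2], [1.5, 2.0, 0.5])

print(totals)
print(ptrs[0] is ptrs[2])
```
[3.5, 6.0, 4.5]
True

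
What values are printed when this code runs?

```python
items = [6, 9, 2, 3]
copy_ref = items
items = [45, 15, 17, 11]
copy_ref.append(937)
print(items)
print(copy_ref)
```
[45, 15, 17, 11]
[6, 9, 2, 3, 937]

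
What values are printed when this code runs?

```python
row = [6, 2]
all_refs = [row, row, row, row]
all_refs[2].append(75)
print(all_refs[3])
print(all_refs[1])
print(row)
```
[6, 2, 75]
[6, 2, 75]
[6, 2, 75]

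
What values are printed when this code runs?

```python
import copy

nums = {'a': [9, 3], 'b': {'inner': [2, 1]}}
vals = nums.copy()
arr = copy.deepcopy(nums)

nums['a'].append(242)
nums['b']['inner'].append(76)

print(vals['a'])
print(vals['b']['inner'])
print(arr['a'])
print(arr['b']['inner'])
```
[9, 3, 242]
[2, 1, 76]
[9, 3]
[2, 1]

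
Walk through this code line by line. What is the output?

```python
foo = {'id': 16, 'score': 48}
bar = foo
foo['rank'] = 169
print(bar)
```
{'id': 16, 'score': 48, 'rank': 169}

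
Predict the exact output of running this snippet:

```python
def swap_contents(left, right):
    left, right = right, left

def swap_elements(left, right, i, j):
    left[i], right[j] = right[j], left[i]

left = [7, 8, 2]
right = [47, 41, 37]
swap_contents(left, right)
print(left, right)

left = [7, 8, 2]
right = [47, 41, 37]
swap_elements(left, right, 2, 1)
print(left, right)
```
[7, 8, 2] [47, 41, 37]
[7, 8, 41] [47, 2, 37]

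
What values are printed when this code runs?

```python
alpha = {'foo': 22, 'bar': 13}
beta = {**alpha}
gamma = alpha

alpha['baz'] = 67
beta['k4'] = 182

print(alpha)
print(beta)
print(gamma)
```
{'foo': 22, 'bar': 13, 'baz': 67}
{'foo': 22, 'bar': 13, 'k4': 182}
{'foo': 22, 'bar': 13, 'baz': 67}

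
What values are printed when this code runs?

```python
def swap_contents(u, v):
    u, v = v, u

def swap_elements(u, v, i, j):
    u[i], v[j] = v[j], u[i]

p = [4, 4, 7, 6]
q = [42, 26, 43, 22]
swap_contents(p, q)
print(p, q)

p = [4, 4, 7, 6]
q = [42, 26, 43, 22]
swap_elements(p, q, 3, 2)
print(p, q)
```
[4, 4, 7, 6] [42, 26, 43, 22]
[4, 4, 7, 43] [42, 26, 6, 22]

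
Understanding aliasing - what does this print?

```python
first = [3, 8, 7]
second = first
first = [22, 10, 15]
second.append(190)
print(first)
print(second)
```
[22, 10, 15]
[3, 8, 7, 190]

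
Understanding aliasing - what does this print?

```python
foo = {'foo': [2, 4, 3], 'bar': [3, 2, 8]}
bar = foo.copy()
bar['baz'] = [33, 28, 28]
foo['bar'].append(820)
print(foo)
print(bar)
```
{'foo': [2, 4, 3], 'bar': [3, 2, 8, 820]}
{'foo': [2, 4, 3], 'bar': [3, 2, 8, 820], 'baz': [33, 28, 28]}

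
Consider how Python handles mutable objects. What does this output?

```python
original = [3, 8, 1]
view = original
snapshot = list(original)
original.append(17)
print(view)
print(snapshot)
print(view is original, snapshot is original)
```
[3, 8, 1, 17]
[3, 8, 1]
True False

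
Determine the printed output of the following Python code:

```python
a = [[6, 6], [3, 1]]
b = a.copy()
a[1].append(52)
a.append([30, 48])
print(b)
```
[[6, 6], [3, 1, 52]]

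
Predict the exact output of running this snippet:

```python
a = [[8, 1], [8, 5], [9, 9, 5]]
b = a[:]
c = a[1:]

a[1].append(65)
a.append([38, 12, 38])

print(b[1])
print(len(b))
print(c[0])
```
[8, 5, 65]
3
[8, 5, 65]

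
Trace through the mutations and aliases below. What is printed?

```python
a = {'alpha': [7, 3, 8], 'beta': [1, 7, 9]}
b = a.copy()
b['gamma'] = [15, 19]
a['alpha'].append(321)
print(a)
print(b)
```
{'alpha': [7, 3, 8, 321], 'beta': [1, 7, 9]}
{'alpha': [7, 3, 8, 321], 'beta': [1, 7, 9], 'gamma': [15, 19]}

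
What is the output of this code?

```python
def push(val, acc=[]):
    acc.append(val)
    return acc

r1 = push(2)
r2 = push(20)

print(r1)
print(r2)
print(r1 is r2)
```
[2, 20]
[2, 20]
True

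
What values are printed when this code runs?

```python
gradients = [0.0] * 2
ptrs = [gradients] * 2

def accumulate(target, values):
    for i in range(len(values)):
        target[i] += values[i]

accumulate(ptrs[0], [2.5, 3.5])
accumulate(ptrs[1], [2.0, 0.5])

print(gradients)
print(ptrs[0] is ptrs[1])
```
[4.5, 4.0]
True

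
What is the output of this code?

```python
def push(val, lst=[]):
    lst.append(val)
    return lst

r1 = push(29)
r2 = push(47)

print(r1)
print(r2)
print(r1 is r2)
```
[29, 47]
[29, 47]
True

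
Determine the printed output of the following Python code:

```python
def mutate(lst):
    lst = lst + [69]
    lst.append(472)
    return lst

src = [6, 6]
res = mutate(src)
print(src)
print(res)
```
[6, 6]
[6, 6, 69, 472]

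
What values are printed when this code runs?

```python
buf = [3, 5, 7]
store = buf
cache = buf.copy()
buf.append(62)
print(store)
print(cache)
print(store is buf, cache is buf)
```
[3, 5, 7, 62]
[3, 5, 7]
True False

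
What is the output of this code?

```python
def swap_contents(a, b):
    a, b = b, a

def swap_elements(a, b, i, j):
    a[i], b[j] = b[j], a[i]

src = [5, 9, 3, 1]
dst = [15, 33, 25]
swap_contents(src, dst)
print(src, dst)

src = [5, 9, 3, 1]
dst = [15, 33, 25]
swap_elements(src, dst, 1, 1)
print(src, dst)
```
[5, 9, 3, 1] [15, 33, 25]
[5, 33, 3, 1] [15, 9, 25]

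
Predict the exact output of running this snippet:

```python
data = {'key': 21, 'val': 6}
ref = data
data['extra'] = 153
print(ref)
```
{'key': 21, 'val': 6, 'extra': 153}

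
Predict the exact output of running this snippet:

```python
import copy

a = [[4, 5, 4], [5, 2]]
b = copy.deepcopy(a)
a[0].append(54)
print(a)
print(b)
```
[[4, 5, 4, 54], [5, 2]]
[[4, 5, 4], [5, 2]]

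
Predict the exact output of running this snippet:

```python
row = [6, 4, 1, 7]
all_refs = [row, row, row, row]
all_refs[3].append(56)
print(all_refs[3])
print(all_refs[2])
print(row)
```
[6, 4, 1, 7, 56]
[6, 4, 1, 7, 56]
[6, 4, 1, 7, 56]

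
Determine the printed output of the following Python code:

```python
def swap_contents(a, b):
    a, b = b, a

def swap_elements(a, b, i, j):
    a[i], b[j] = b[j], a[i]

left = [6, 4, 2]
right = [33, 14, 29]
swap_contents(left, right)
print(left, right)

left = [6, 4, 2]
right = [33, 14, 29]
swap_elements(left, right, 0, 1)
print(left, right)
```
[6, 4, 2] [33, 14, 29]
[14, 4, 2] [33, 6, 29]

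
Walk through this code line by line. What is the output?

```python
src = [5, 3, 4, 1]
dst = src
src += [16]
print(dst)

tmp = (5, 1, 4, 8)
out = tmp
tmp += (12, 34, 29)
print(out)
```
[5, 3, 4, 1, 16]
(5, 1, 4, 8)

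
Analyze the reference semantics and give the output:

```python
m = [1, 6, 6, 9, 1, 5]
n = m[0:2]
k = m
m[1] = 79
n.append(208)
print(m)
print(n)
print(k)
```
[1, 79, 6, 9, 1, 5]
[1, 6, 208]
[1, 79, 6, 9, 1, 5]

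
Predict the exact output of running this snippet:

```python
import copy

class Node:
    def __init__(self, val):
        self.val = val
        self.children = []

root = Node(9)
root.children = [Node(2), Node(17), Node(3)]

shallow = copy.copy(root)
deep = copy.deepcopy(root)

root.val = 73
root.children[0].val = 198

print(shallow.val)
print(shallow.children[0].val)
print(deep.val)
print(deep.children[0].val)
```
9
198
9
2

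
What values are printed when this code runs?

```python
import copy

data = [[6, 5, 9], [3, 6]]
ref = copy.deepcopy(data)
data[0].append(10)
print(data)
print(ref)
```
[[6, 5, 9, 10], [3, 6]]
[[6, 5, 9], [3, 6]]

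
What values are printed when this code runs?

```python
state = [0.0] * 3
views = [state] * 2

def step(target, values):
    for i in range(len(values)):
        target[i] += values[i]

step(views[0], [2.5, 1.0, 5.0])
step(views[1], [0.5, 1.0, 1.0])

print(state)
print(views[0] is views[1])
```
[3.0, 2.0, 6.0]
True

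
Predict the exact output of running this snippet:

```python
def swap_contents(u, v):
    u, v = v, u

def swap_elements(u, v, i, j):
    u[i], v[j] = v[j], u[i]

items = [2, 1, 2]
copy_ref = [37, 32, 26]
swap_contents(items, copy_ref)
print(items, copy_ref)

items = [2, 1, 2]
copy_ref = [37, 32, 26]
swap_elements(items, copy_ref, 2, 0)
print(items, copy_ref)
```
[2, 1, 2] [37, 32, 26]
[2, 1, 37] [2, 32, 26]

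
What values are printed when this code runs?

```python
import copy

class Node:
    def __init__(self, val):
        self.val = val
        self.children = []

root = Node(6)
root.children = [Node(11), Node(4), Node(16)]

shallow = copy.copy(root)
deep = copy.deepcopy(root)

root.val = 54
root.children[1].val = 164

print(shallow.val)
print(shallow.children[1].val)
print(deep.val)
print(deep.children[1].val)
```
6
164
6
4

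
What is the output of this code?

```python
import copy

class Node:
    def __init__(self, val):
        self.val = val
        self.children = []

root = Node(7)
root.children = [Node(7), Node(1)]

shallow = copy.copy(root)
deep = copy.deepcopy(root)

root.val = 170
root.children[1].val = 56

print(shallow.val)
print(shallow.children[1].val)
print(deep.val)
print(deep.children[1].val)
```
7
56
7
1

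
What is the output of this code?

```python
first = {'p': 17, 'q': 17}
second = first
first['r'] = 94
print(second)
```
{'p': 17, 'q': 17, 'r': 94}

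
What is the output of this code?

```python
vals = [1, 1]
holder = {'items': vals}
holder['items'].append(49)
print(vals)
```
[1, 1, 49]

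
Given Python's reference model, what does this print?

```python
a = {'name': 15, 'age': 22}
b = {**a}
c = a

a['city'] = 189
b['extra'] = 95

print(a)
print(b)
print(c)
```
{'name': 15, 'age': 22, 'city': 189}
{'name': 15, 'age': 22, 'extra': 95}
{'name': 15, 'age': 22, 'city': 189}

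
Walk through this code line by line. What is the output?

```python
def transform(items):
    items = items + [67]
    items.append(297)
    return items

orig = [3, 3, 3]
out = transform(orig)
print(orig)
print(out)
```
[3, 3, 3]
[3, 3, 3, 67, 297]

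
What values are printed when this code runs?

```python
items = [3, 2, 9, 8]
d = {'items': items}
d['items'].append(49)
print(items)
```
[3, 2, 9, 8, 49]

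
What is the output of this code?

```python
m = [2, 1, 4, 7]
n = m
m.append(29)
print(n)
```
[2, 1, 4, 7, 29]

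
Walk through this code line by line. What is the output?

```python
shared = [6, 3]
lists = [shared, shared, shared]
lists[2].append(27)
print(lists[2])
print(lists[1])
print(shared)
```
[6, 3, 27]
[6, 3, 27]
[6, 3, 27]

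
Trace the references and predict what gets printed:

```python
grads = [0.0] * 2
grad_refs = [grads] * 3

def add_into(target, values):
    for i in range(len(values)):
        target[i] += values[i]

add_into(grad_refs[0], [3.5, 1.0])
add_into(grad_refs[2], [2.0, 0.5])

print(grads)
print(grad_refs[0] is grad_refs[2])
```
[5.5, 1.5]
True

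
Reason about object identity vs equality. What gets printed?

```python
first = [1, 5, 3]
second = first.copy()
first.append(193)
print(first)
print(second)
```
[1, 5, 3, 193]
[1, 5, 3]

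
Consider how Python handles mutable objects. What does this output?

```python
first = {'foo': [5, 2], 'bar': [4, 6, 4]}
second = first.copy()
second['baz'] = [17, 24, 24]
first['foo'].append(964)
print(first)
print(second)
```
{'foo': [5, 2, 964], 'bar': [4, 6, 4]}
{'foo': [5, 2, 964], 'bar': [4, 6, 4], 'baz': [17, 24, 24]}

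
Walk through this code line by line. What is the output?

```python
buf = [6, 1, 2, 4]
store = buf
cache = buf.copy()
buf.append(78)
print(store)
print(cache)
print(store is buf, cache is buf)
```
[6, 1, 2, 4, 78]
[6, 1, 2, 4]
True False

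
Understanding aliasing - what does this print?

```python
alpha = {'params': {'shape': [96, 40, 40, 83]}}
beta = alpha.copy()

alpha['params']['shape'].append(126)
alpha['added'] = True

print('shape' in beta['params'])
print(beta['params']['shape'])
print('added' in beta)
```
True
[96, 40, 40, 83, 126]
False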